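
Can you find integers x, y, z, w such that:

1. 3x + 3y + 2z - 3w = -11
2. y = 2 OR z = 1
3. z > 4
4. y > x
Yes

Take x = 1, y = 2, z = 5, w = 10. Substituting into each constraint:
  (1) 3(1) + 3(2) + 2(5) - 3(10) = -11 ✓
  (2) y = 2, target 2 ✓ (first branch holds)
  (3) 5 > 4 ✓
  (4) 2 > 1 ✓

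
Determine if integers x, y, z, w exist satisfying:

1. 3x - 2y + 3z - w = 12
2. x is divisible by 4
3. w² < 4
Yes

Take x = 0, y = 0, z = 4, w = 0. Substituting into each constraint:
  (1) 3(0) - 2(0) + 3(4) + 0 = 12 ✓
  (2) 0 = 4 × 0, remainder 0 ✓
  (3) w² = (0)² = 0, and 0 < 4 ✓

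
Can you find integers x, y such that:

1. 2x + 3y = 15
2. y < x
Yes

Take x = 6, y = 1. Substituting into each constraint:
  (1) 2(6) + 3(1) = 15 ✓
  (2) 1 < 6 ✓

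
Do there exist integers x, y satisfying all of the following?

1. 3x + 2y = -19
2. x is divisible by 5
Yes

Take x = -15, y = 13. Substituting into each constraint:
  (1) 3(-15) + 2(13) = -19 ✓
  (2) -15 = 5 × -3, remainder 0 ✓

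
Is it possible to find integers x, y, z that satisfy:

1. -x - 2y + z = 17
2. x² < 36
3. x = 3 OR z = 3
Yes

Take x = 3, y = -9, z = 2. Substituting into each constraint:
  (1) (-3) - 2(-9) + 2 = 17 ✓
  (2) x² = (3)² = 9, and 9 < 36 ✓
  (3) x = 3, target 3 ✓ (first branch holds)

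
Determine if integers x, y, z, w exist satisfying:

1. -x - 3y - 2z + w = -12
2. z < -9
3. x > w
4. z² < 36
No

A contradictory subset is {z < -9, z² < 36}. No integer assignment can satisfy these jointly:

  - z < -9: bounds one variable relative to a constant
  - z² < 36: restricts z to |z| ≤ 5

Direct contradiction: the bounds on z require z ≥ -5 and z ≤ -10 simultaneously, which is empty.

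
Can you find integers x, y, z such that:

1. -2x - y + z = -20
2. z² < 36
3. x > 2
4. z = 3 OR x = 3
Yes

Take x = 3, y = 14, z = 0. Substituting into each constraint:
  (1) -2(3) + (-14) + 0 = -20 ✓
  (2) z² = (0)² = 0, and 0 < 36 ✓
  (3) 3 > 2 ✓
  (4) x = 3, target 3 ✓ (second branch holds)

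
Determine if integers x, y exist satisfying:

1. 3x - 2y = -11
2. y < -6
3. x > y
Yes

Take x = -13, y = -14. Substituting into each constraint:
  (1) 3(-13) - 2(-14) = -11 ✓
  (2) -14 < -6 ✓
  (3) -13 > -14 ✓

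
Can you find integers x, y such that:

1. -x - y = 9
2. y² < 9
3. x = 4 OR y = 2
Yes

Take x = -11, y = 2. Substituting into each constraint:
  (1) 11 + (-2) = 9 ✓
  (2) y² = (2)² = 4, and 4 < 9 ✓
  (3) y = 2, target 2 ✓ (second branch holds)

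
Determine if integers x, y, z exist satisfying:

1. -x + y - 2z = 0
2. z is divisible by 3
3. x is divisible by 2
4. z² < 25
Yes

Take x = 0, y = 0, z = 0. Substituting into each constraint:
  (1) 0 + 0 - 2(0) = 0 ✓
  (2) 0 = 3 × 0, remainder 0 ✓
  (3) 0 = 2 × 0, remainder 0 ✓
  (4) z² = (0)² = 0, and 0 < 25 ✓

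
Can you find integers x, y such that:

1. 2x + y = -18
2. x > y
Yes

Take x = -5, y = -8. Substituting into each constraint:
  (1) 2(-5) + (-8) = -18 ✓
  (2) -5 > -8 ✓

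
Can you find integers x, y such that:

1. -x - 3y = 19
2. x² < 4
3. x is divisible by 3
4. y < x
No

A contradictory subset is {-x - 3y = 19, x is divisible by 3}. No integer assignment can satisfy these jointly:

  - -x - 3y = 19: is a linear equation tying the variables together
  - x is divisible by 3: restricts x to multiples of 3

Modular obstruction: writing x = 3x', every remaining term of the linear equation is divisible by 3, so the left side is ≡ 0 (mod 3); but the right side 19 ≡ 1 (mod 3). No integers can satisfy it.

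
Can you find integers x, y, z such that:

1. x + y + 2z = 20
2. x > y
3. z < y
Yes

Take x = 22, y = 0, z = -1. Substituting into each constraint:
  (1) 22 + 0 + 2(-1) = 20 ✓
  (2) 22 > 0 ✓
  (3) -1 < 0 ✓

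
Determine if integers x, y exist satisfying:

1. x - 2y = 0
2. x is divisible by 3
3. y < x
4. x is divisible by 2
Yes

Take x = 6, y = 3. Substituting into each constraint:
  (1) 6 - 2(3) = 0 ✓
  (2) 6 = 3 × 2, remainder 0 ✓
  (3) 3 < 6 ✓
  (4) 6 = 2 × 3, remainder 0 ✓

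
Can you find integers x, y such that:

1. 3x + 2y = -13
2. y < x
Yes

Take x = 1, y = -8. Substituting into each constraint:
  (1) 3(1) + 2(-8) = -13 ✓
  (2) -8 < 1 ✓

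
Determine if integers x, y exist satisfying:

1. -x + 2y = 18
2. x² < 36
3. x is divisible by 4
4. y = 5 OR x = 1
No

A contradictory subset is {-x + 2y = 18, x² < 36, y = 5 OR x = 1}. No integer assignment can satisfy these jointly:

  - -x + 2y = 18: is a linear equation tying the variables together
  - x² < 36: restricts x to |x| ≤ 5
  - y = 5 OR x = 1: forces a choice: either y = 5 or x = 1

Split on the disjunction (y = 5 OR x = 1):
  • If y = 5: the equation forces x = -8, but x² < 36 requires |x| ≤ 5.
  • If x = 1: with x = 1, every remaining term of the linear equation is divisible by 2, so the left side is ≡ 0 (mod 2); but the right side 19 ≡ 1 (mod 2). No integers can satisfy it.
Both branches are infeasible, so the system has no integer solution.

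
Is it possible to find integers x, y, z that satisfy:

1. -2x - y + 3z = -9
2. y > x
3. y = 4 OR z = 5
Yes

Take x = 1, y = 4, z = -1. Substituting into each constraint:
  (1) -2(1) + (-4) + 3(-1) = -9 ✓
  (2) 4 > 1 ✓
  (3) y = 4, target 4 ✓ (first branch holds)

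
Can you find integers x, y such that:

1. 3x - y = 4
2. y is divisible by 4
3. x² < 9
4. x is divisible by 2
Yes

Take x = 0, y = -4. Substituting into each constraint:
  (1) 3(0) + 4 = 4 ✓
  (2) -4 = 4 × -1, remainder 0 ✓
  (3) x² = (0)² = 0, and 0 < 9 ✓
  (4) 0 = 2 × 0, remainder 0 ✓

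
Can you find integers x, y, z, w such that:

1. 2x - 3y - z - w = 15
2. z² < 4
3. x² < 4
Yes

Take x = 0, y = 0, z = 0, w = -15. Substituting into each constraint:
  (1) 2(0) - 3(0) + 0 + 15 = 15 ✓
  (2) z² = (0)² = 0, and 0 < 4 ✓
  (3) x² = (0)² = 0, and 0 < 4 ✓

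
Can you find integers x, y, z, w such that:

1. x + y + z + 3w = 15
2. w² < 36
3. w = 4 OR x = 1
Yes

Take x = 1, y = 0, z = 14, w = 0. Substituting into each constraint:
  (1) 1 + 0 + 14 + 3(0) = 15 ✓
  (2) w² = (0)² = 0, and 0 < 36 ✓
  (3) x = 1, target 1 ✓ (second branch holds)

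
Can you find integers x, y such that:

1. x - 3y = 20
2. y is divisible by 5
Yes

Take x = 20, y = 0. Substituting into each constraint:
  (1) 20 - 3(0) = 20 ✓
  (2) 0 = 5 × 0, remainder 0 ✓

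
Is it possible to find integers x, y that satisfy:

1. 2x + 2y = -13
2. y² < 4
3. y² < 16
No

Even the single constraint (2x + 2y = -13) is infeasible over the integers.

  - 2x + 2y = -13: every term on the left is divisible by 2, so the LHS ≡ 0 (mod 2), but the RHS -13 is not — no integer solution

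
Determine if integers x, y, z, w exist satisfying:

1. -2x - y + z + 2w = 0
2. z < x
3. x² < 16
Yes

Take x = 0, y = -1, z = -1, w = 0. Substituting into each constraint:
  (1) -2(0) + 1 + (-1) + 2(0) = 0 ✓
  (2) -1 < 0 ✓
  (3) x² = (0)² = 0, and 0 < 16 ✓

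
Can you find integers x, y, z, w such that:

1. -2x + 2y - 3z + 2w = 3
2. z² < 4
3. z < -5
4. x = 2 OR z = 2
No

A contradictory subset is {z² < 4, z < -5}. No integer assignment can satisfy these jointly:

  - z² < 4: restricts z to |z| ≤ 1
  - z < -5: bounds one variable relative to a constant

Direct contradiction: the bounds on z require z ≥ -1 and z ≤ -6 simultaneously, which is empty.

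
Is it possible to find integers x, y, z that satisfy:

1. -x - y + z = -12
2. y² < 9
Yes

Take x = 12, y = 0, z = 0. Substituting into each constraint:
  (1) (-12) + 0 + 0 = -12 ✓
  (2) y² = (0)² = 0, and 0 < 9 ✓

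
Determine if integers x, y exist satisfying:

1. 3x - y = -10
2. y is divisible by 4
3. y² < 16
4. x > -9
No

A contradictory subset is {3x - y = -10, y is divisible by 4, y² < 16}. No integer assignment can satisfy these jointly:

  - 3x - y = -10: is a linear equation tying the variables together
  - y is divisible by 4: restricts y to multiples of 4
  - y² < 16: restricts y to |y| ≤ 3

The bounds confine y to {0} with 4 | y. For each value, substitute into the equation:
  • y = 0: the equation gives 3x = -10, so x would not be an integer.
Every case fails, so no integer solution exists.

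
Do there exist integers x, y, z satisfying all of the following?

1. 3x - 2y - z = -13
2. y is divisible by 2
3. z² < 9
Yes

Take x = -1, y = 4, z = 2. Substituting into each constraint:
  (1) 3(-1) - 2(4) + (-2) = -13 ✓
  (2) 4 = 2 × 2, remainder 0 ✓
  (3) z² = (2)² = 4, and 4 < 9 ✓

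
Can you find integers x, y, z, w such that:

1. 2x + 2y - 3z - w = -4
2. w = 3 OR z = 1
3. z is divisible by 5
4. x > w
Yes

Take x = 4, y = 3, z = 5, w = 3. Substituting into each constraint:
  (1) 2(4) + 2(3) - 3(5) + (-3) = -4 ✓
  (2) w = 3, target 3 ✓ (first branch holds)
  (3) 5 = 5 × 1, remainder 0 ✓
  (4) 4 > 3 ✓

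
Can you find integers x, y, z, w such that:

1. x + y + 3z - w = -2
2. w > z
Yes

Take x = 1, y = 0, z = -1, w = 0. Substituting into each constraint:
  (1) 1 + 0 + 3(-1) + 0 = -2 ✓
  (2) 0 > -1 ✓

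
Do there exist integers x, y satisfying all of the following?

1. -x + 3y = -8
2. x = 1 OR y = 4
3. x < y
No

The full constraint system is jointly infeasible over the integers. Each constraint and what it forces:

  - -x + 3y = -8: is a linear equation tying the variables together
  - x = 1 OR y = 4: forces a choice: either x = 1 or y = 4
  - x < y: bounds one variable relative to another variable

Split on the disjunction (x = 1 OR y = 4):
  • If x = 1: with x = 1, every remaining term of the linear equation is divisible by 3, so the left side is ≡ 0 (mod 3); but the right side -7 ≡ 2 (mod 3). No integers can satisfy it.
  • If y = 4: the equation forces x = 20, giving (y, x) = (4, 20), which violates y > x.
Both branches are infeasible, so the system has no integer solution.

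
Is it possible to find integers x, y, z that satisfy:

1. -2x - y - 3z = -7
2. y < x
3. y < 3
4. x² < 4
Yes

Take x = 0, y = -2, z = 3. Substituting into each constraint:
  (1) -2(0) + 2 - 3(3) = -7 ✓
  (2) -2 < 0 ✓
  (3) -2 < 3 ✓
  (4) x² = (0)² = 0, and 0 < 4 ✓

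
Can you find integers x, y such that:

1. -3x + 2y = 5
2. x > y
Yes

Take x = -7, y = -8. Substituting into each constraint:
  (1) -3(-7) + 2(-8) = 5 ✓
  (2) -7 > -8 ✓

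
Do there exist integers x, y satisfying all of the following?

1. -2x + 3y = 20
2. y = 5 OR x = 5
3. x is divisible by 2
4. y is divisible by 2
No

A contradictory subset is {-2x + 3y = 20, y = 5 OR x = 5, x is divisible by 2}. No integer assignment can satisfy these jointly:

  - -2x + 3y = 20: is a linear equation tying the variables together
  - y = 5 OR x = 5: forces a choice: either y = 5 or x = 5
  - x is divisible by 2: restricts x to multiples of 2

Split on the disjunction (y = 5 OR x = 5):
  • If y = 5: with y = 5, writing x = 2x', every remaining term of the linear equation is divisible by 4, so the left side is ≡ 0 (mod 4); but the right side 5 ≡ 1 (mod 4). No integers can satisfy it.
  • If x = 5: this contradicts the divisibility constraint — 5 is not a multiple of 2.
Both branches are infeasible, so the system has no integer solution.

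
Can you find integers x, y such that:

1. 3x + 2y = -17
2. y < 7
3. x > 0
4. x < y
No

A contradictory subset is {3x + 2y = -17, x > 0, x < y}. No integer assignment can satisfy these jointly:

  - 3x + 2y = -17: is a linear equation tying the variables together
  - x > 0: bounds one variable relative to a constant
  - x < y: bounds one variable relative to another variable

Propagating the comparison: y > x and x ≥ 1 give y ≥ 2. Range argument: with x ∈ [1, ∞], y ∈ [2, ∞], the left side of the equation is at least 7, but the right side is -17 < 7. No integer solution exists.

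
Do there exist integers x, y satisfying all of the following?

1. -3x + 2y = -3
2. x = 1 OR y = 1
Yes

Take x = 1, y = 0. Substituting into each constraint:
  (1) -3(1) + 2(0) = -3 ✓
  (2) x = 1, target 1 ✓ (first branch holds)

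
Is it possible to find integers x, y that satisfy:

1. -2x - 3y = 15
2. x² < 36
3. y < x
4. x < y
No

A contradictory subset is {y < x, x < y}. No integer assignment can satisfy these jointly:

  - y < x: bounds one variable relative to another variable
  - x < y: bounds one variable relative to another variable

Direct contradiction: x > y and y > x cannot both hold.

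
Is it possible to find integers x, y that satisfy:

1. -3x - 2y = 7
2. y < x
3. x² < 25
Yes

Take x = 1, y = -5. Substituting into each constraint:
  (1) -3(1) - 2(-5) = 7 ✓
  (2) -5 < 1 ✓
  (3) x² = (1)² = 1, and 1 < 25 ✓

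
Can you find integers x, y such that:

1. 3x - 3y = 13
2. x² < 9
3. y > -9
No

Even the single constraint (3x - 3y = 13) is infeasible over the integers.

  - 3x - 3y = 13: every term on the left is divisible by 3, so the LHS ≡ 0 (mod 3), but the RHS 13 is not — no integer solution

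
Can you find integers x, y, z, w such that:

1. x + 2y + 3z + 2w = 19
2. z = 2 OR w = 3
Yes

Take x = 0, y = 2, z = 3, w = 3. Substituting into each constraint:
  (1) 0 + 2(2) + 3(3) + 2(3) = 19 ✓
  (2) w = 3, target 3 ✓ (second branch holds)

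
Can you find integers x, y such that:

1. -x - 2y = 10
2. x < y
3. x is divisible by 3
Yes

Take x = -6, y = -2. Substituting into each constraint:
  (1) 6 - 2(-2) = 10 ✓
  (2) -6 < -2 ✓
  (3) -6 = 3 × -2, remainder 0 ✓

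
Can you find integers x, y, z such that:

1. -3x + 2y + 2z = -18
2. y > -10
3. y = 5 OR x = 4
Yes

Take x = 10, y = 5, z = 1. Substituting into each constraint:
  (1) -3(10) + 2(5) + 2(1) = -18 ✓
  (2) 5 > -10 ✓
  (3) y = 5, target 5 ✓ (first branch holds)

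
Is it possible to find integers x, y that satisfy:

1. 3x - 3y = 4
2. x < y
No

Even the single constraint (3x - 3y = 4) is infeasible over the integers.

  - 3x - 3y = 4: every term on the left is divisible by 3, so the LHS ≡ 0 (mod 3), but the RHS 4 is not — no integer solution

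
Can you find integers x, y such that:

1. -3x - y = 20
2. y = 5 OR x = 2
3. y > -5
No

The full constraint system is jointly infeasible over the integers. Each constraint and what it forces:

  - -3x - y = 20: is a linear equation tying the variables together
  - y = 5 OR x = 2: forces a choice: either y = 5 or x = 2
  - y > -5: bounds one variable relative to a constant

Split on the disjunction (y = 5 OR x = 2):
  • If y = 5: with y = 5, every remaining term of the linear equation is divisible by 3, so the left side is ≡ 0 (mod 3); but the right side 25 ≡ 1 (mod 3). No integers can satisfy it.
  • If x = 2: the equation forces y = -26, which contradicts the bound y ≥ -4.
Both branches are infeasible, so the system has no integer solution.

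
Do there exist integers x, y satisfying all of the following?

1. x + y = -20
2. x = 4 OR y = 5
Yes

Take x = -25, y = 5. Substituting into each constraint:
  (1) (-25) + 5 = -20 ✓
  (2) y = 5, target 5 ✓ (second branch holds)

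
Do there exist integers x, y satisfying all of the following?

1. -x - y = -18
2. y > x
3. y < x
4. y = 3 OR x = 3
No

A contradictory subset is {y > x, y < x}. No integer assignment can satisfy these jointly:

  - y > x: bounds one variable relative to another variable
  - y < x: bounds one variable relative to another variable

Direct contradiction: y > x and x > y cannot both hold.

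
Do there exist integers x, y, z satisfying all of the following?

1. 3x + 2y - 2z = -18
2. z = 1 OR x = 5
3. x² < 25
Yes

Take x = -4, y = -2, z = 1. Substituting into each constraint:
  (1) 3(-4) + 2(-2) - 2(1) = -18 ✓
  (2) z = 1, target 1 ✓ (first branch holds)
  (3) x² = (-4)² = 16, and 16 < 25 ✓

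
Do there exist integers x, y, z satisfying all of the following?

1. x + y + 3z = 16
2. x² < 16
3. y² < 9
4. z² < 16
No

The full constraint system is jointly infeasible over the integers. Each constraint and what it forces:

  - x + y + 3z = 16: is a linear equation tying the variables together
  - x² < 16: restricts x to |x| ≤ 3
  - y² < 9: restricts y to |y| ≤ 2
  - z² < 16: restricts z to |z| ≤ 3

Range argument: with x ∈ [-3, 3], y ∈ [-2, 2], z ∈ [-3, 3], the left side of the equation is at most 14, but the right side is 16 > 14. No integer solution exists.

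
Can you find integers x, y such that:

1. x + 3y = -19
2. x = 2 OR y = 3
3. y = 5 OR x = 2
Yes

Take x = 2, y = -7. Substituting into each constraint:
  (1) 2 + 3(-7) = -19 ✓
  (2) x = 2, target 2 ✓ (first branch holds)
  (3) x = 2, target 2 ✓ (second branch holds)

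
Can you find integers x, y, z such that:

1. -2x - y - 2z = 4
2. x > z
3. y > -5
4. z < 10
Yes

Take x = 0, y = -2, z = -1. Substituting into each constraint:
  (1) -2(0) + 2 - 2(-1) = 4 ✓
  (2) 0 > -1 ✓
  (3) -2 > -5 ✓
  (4) -1 < 10 ✓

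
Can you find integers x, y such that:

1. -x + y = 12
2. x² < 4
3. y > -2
Yes

Take x = 0, y = 12. Substituting into each constraint:
  (1) 0 + 12 = 12 ✓
  (2) x² = (0)² = 0, and 0 < 4 ✓
  (3) 12 > -2 ✓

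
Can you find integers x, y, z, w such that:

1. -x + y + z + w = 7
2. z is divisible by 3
Yes

Take x = -7, y = 0, z = 0, w = 0. Substituting into each constraint:
  (1) 7 + 0 + 0 + 0 = 7 ✓
  (2) 0 = 3 × 0, remainder 0 ✓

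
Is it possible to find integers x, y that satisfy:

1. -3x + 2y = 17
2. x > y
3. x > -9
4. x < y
No

A contradictory subset is {x > y, x < y}. No integer assignment can satisfy these jointly:

  - x > y: bounds one variable relative to another variable
  - x < y: bounds one variable relative to another variable

Direct contradiction: x > y and y > x cannot both hold.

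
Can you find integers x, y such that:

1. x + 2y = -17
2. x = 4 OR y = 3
Yes

Take x = -23, y = 3. Substituting into each constraint:
  (1) (-23) + 2(3) = -17 ✓
  (2) y = 3, target 3 ✓ (second branch holds)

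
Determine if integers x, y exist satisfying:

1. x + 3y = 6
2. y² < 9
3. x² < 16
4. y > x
Yes

Take x = 0, y = 2. Substituting into each constraint:
  (1) 0 + 3(2) = 6 ✓
  (2) y² = (2)² = 4, and 4 < 9 ✓
  (3) x² = (0)² = 0, and 0 < 16 ✓
  (4) 2 > 0 ✓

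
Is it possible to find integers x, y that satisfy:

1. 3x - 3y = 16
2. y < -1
No

Even the single constraint (3x - 3y = 16) is infeasible over the integers.

  - 3x - 3y = 16: every term on the left is divisible by 3, so the LHS ≡ 0 (mod 3), but the RHS 16 is not — no integer solution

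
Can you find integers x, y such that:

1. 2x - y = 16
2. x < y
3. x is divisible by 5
Yes

Take x = 20, y = 24. Substituting into each constraint:
  (1) 2(20) + (-24) = 16 ✓
  (2) 20 < 24 ✓
  (3) 20 = 5 × 4, remainder 0 ✓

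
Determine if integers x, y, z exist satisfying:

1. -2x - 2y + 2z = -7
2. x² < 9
No

Even the single constraint (-2x - 2y + 2z = -7) is infeasible over the integers.

  - -2x - 2y + 2z = -7: every term on the left is divisible by 2, so the LHS ≡ 0 (mod 2), but the RHS -7 is not — no integer solution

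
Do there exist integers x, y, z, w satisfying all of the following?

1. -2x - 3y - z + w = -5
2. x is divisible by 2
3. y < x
Yes

Take x = 0, y = -1, z = 0, w = -8. Substituting into each constraint:
  (1) -2(0) - 3(-1) + 0 + (-8) = -5 ✓
  (2) 0 = 2 × 0, remainder 0 ✓
  (3) -1 < 0 ✓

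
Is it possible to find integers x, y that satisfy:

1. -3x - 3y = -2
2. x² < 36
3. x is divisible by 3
No

Even the single constraint (-3x - 3y = -2) is infeasible over the integers.

  - -3x - 3y = -2: every term on the left is divisible by 3, so the LHS ≡ 0 (mod 3), but the RHS -2 is not — no integer solution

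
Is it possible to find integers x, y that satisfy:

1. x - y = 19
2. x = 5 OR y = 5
Yes

Take x = 5, y = -14. Substituting into each constraint:
  (1) 5 + 14 = 19 ✓
  (2) x = 5, target 5 ✓ (first branch holds)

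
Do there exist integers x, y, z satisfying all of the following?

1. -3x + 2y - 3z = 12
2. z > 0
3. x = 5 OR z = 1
Yes

Take x = -5, y = 0, z = 1. Substituting into each constraint:
  (1) -3(-5) + 2(0) - 3(1) = 12 ✓
  (2) 1 > 0 ✓
  (3) z = 1, target 1 ✓ (second branch holds)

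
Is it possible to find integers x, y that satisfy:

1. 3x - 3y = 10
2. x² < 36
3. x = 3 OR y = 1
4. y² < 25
No

Even the single constraint (3x - 3y = 10) is infeasible over the integers.

  - 3x - 3y = 10: every term on the left is divisible by 3, so the LHS ≡ 0 (mod 3), but the RHS 10 is not — no integer solution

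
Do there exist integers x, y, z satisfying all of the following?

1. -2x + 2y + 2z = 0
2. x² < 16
Yes

Take x = 0, y = 0, z = 0. Substituting into each constraint:
  (1) -2(0) + 2(0) + 2(0) = 0 ✓
  (2) x² = (0)² = 0, and 0 < 16 ✓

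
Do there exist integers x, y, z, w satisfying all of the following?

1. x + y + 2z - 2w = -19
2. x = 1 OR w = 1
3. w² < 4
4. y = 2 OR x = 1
Yes

Take x = 1, y = -20, z = 0, w = 0. Substituting into each constraint:
  (1) 1 + (-20) + 2(0) - 2(0) = -19 ✓
  (2) x = 1, target 1 ✓ (first branch holds)
  (3) w² = (0)² = 0, and 0 < 4 ✓
  (4) x = 1, target 1 ✓ (second branch holds)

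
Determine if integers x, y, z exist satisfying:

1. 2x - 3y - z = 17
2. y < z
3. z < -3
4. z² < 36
Yes

Take x = -1, y = -5, z = -4. Substituting into each constraint:
  (1) 2(-1) - 3(-5) + 4 = 17 ✓
  (2) -5 < -4 ✓
  (3) -4 < -3 ✓
  (4) z² = (-4)² = 16, and 16 < 36 ✓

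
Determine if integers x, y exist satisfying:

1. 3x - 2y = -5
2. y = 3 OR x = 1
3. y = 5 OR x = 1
Yes

Take x = 1, y = 4. Substituting into each constraint:
  (1) 3(1) - 2(4) = -5 ✓
  (2) x = 1, target 1 ✓ (second branch holds)
  (3) x = 1, target 1 ✓ (second branch holds)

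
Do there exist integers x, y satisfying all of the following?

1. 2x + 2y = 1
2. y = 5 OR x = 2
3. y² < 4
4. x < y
No

Even the single constraint (2x + 2y = 1) is infeasible over the integers.

  - 2x + 2y = 1: every term on the left is divisible by 2, so the LHS ≡ 0 (mod 2), but the RHS 1 is not — no integer solution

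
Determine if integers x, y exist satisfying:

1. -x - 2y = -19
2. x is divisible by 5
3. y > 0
Yes

Take x = -5, y = 12. Substituting into each constraint:
  (1) 5 - 2(12) = -19 ✓
  (2) -5 = 5 × -1, remainder 0 ✓
  (3) 12 > 0 ✓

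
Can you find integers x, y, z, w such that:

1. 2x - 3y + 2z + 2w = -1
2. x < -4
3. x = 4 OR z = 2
Yes

Take x = -5, y = 1, z = 2, w = 4. Substituting into each constraint:
  (1) 2(-5) - 3(1) + 2(2) + 2(4) = -1 ✓
  (2) -5 < -4 ✓
  (3) z = 2, target 2 ✓ (second branch holds)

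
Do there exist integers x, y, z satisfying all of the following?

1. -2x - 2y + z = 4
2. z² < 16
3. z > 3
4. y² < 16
No

A contradictory subset is {z² < 16, z > 3}. No integer assignment can satisfy these jointly:

  - z² < 16: restricts z to |z| ≤ 3
  - z > 3: bounds one variable relative to a constant

Direct contradiction: the bounds on z require z ≥ 4 and z ≤ 3 simultaneously, which is empty.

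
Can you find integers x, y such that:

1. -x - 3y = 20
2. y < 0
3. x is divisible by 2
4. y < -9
Yes

Take x = 10, y = -10. Substituting into each constraint:
  (1) (-10) - 3(-10) = 20 ✓
  (2) -10 < 0 ✓
  (3) 10 = 2 × 5, remainder 0 ✓
  (4) -10 < -9 ✓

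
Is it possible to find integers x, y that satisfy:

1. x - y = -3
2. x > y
No

The full constraint system is jointly infeasible over the integers. Each constraint and what it forces:

  - x - y = -3: is a linear equation tying the variables together
  - x > y: bounds one variable relative to another variable

From the equation, x − y = -3, i.e. x − y = -3; but x > y requires x − y ≥ 1. Contradiction.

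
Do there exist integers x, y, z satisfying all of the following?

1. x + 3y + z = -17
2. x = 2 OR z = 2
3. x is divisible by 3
No

The full constraint system is jointly infeasible over the integers. Each constraint and what it forces:

  - x + 3y + z = -17: is a linear equation tying the variables together
  - x = 2 OR z = 2: forces a choice: either x = 2 or z = 2
  - x is divisible by 3: restricts x to multiples of 3

Split on the disjunction (x = 2 OR z = 2):
  • If x = 2: this contradicts the divisibility constraint — 2 is not a multiple of 3.
  • If z = 2: with z = 2, writing x = 3x', every remaining term of the linear equation is divisible by 3, so the left side is ≡ 0 (mod 3); but the right side -19 ≡ 2 (mod 3). No integers can satisfy it.
Both branches are infeasible, so the system has no integer solution.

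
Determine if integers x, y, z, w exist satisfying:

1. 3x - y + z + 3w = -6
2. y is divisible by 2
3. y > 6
Yes

Take x = 0, y = 8, z = 2, w = 0. Substituting into each constraint:
  (1) 3(0) + (-8) + 2 + 3(0) = -6 ✓
  (2) 8 = 2 × 4, remainder 0 ✓
  (3) 8 > 6 ✓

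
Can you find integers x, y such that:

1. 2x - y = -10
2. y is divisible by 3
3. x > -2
Yes

Take x = 1, y = 12. Substituting into each constraint:
  (1) 2(1) + (-12) = -10 ✓
  (2) 12 = 3 × 4, remainder 0 ✓
  (3) 1 > -2 ✓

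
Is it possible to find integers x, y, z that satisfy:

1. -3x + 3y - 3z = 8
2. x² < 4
No

Even the single constraint (-3x + 3y - 3z = 8) is infeasible over the integers.

  - -3x + 3y - 3z = 8: every term on the left is divisible by 3, so the LHS ≡ 0 (mod 3), but the RHS 8 is not — no integer solution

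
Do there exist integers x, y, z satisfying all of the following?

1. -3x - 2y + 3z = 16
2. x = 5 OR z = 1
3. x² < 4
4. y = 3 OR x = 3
No

A contradictory subset is {-3x - 2y + 3z = 16, x² < 4, y = 3 OR x = 3}. No integer assignment can satisfy these jointly:

  - -3x - 2y + 3z = 16: is a linear equation tying the variables together
  - x² < 4: restricts x to |x| ≤ 1
  - y = 3 OR x = 3: forces a choice: either y = 3 or x = 3

Split on the disjunction (y = 3 OR x = 3):
  • If y = 3: with y = 3, every remaining term of the linear equation is divisible by 3, so the left side is ≡ 0 (mod 3); but the right side 22 ≡ 1 (mod 3). No integers can satisfy it.
  • If x = 3: this contradicts x² < 4, which requires |x| ≤ 1.
Both branches are infeasible, so the system has no integer solution.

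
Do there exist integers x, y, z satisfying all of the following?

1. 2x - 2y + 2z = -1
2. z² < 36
No

Even the single constraint (2x - 2y + 2z = -1) is infeasible over the integers.

  - 2x - 2y + 2z = -1: every term on the left is divisible by 2, so the LHS ≡ 0 (mod 2), but the RHS -1 is not — no integer solution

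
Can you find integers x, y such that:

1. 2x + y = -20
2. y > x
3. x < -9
Yes

Take x = -10, y = 0. Substituting into each constraint:
  (1) 2(-10) + 0 = -20 ✓
  (2) 0 > -10 ✓
  (3) -10 < -9 ✓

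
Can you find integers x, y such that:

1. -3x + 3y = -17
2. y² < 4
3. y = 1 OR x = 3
No

Even the single constraint (-3x + 3y = -17) is infeasible over the integers.

  - -3x + 3y = -17: every term on the left is divisible by 3, so the LHS ≡ 0 (mod 3), but the RHS -17 is not — no integer solution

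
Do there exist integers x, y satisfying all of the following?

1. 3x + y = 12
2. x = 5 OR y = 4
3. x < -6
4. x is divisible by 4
No

A contradictory subset is {3x + y = 12, x = 5 OR y = 4, x < -6}. No integer assignment can satisfy these jointly:

  - 3x + y = 12: is a linear equation tying the variables together
  - x = 5 OR y = 4: forces a choice: either x = 5 or y = 4
  - x < -6: bounds one variable relative to a constant

Split on the disjunction (x = 5 OR y = 4):
  • If x = 5: this contradicts the bound x ≤ -7.
  • If y = 4: with y = 4, every remaining term of the linear equation is divisible by 3, so the left side is ≡ 0 (mod 3); but the right side 8 ≡ 2 (mod 3). No integers can satisfy it.
Both branches are infeasible, so the system has no integer solution.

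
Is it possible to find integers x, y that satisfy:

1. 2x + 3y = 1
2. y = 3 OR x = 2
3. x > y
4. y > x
No

A contradictory subset is {x > y, y > x}. No integer assignment can satisfy these jointly:

  - x > y: bounds one variable relative to another variable
  - y > x: bounds one variable relative to another variable

Direct contradiction: x > y and y > x cannot both hold.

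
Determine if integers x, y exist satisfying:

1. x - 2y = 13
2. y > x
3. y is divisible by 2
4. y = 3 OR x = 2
No

A contradictory subset is {x - 2y = 13, y > x, y = 3 OR x = 2}. No integer assignment can satisfy these jointly:

  - x - 2y = 13: is a linear equation tying the variables together
  - y > x: bounds one variable relative to another variable
  - y = 3 OR x = 2: forces a choice: either y = 3 or x = 2

Split on the disjunction (y = 3 OR x = 2):
  • If y = 3: the equation forces x = 19, giving (y, x) = (3, 19), which violates y > x.
  • If x = 2: with x = 2, every remaining term of the linear equation is divisible by 2, so the left side is ≡ 0 (mod 2); but the right side 11 ≡ 1 (mod 2). No integers can satisfy it.
Both branches are infeasible, so the system has no integer solution.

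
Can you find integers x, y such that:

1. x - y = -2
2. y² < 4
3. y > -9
Yes

Take x = -2, y = 0. Substituting into each constraint:
  (1) (-2) + 0 = -2 ✓
  (2) y² = (0)² = 0, and 0 < 4 ✓
  (3) 0 > -9 ✓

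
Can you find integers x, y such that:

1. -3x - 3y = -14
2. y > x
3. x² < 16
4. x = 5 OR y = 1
No

Even the single constraint (-3x - 3y = -14) is infeasible over the integers.

  - -3x - 3y = -14: every term on the left is divisible by 3, so the LHS ≡ 0 (mod 3), but the RHS -14 is not — no integer solution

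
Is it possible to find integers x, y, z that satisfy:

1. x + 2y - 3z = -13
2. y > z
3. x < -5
Yes

Take x = -16, y = 0, z = -1. Substituting into each constraint:
  (1) (-16) + 2(0) - 3(-1) = -13 ✓
  (2) 0 > -1 ✓
  (3) -16 < -5 ✓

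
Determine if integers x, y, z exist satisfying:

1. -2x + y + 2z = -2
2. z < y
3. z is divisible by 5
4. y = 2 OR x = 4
Yes

Take x = 2, y = 2, z = 0. Substituting into each constraint:
  (1) -2(2) + 2 + 2(0) = -2 ✓
  (2) 0 < 2 ✓
  (3) 0 = 5 × 0, remainder 0 ✓
  (4) y = 2, target 2 ✓ (first branch holds)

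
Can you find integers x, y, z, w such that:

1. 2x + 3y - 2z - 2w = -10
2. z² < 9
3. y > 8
Yes

Take x = 0, y = 10, z = 0, w = 20. Substituting into each constraint:
  (1) 2(0) + 3(10) - 2(0) - 2(20) = -10 ✓
  (2) z² = (0)² = 0, and 0 < 9 ✓
  (3) 10 > 8 ✓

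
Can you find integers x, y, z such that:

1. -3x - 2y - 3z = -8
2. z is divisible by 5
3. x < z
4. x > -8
Yes

Take x = -2, y = 7, z = 0. Substituting into each constraint:
  (1) -3(-2) - 2(7) - 3(0) = -8 ✓
  (2) 0 = 5 × 0, remainder 0 ✓
  (3) -2 < 0 ✓
  (4) -2 > -8 ✓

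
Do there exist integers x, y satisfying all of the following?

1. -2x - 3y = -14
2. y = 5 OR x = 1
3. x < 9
Yes

Take x = 1, y = 4. Substituting into each constraint:
  (1) -2(1) - 3(4) = -14 ✓
  (2) x = 1, target 1 ✓ (second branch holds)
  (3) 1 < 9 ✓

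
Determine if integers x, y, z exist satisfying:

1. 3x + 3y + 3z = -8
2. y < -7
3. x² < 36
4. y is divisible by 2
No

Even the single constraint (3x + 3y + 3z = -8) is infeasible over the integers.

  - 3x + 3y + 3z = -8: every term on the left is divisible by 3, so the LHS ≡ 0 (mod 3), but the RHS -8 is not — no integer solution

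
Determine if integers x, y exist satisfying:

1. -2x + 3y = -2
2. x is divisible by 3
No

The full constraint system is jointly infeasible over the integers. Each constraint and what it forces:

  - -2x + 3y = -2: is a linear equation tying the variables together
  - x is divisible by 3: restricts x to multiples of 3

Modular obstruction: writing x = 3x', every remaining term of the linear equation is divisible by 3, so the left side is ≡ 0 (mod 3); but the right side -2 ≡ 1 (mod 3). No integers can satisfy it.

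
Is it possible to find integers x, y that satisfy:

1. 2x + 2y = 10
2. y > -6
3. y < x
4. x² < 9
No

A contradictory subset is {2x + 2y = 10, y < x, x² < 9}. No integer assignment can satisfy these jointly:

  - 2x + 2y = 10: is a linear equation tying the variables together
  - y < x: bounds one variable relative to another variable
  - x² < 9: restricts x to |x| ≤ 2

Propagating the comparison: y < x and x ≤ 2 give y ≤ 1. Range argument: with x ∈ [-2, 2], y ∈ [−∞, 1], the left side of the equation is at most 6, but the right side is 10 > 6. No integer solution exists.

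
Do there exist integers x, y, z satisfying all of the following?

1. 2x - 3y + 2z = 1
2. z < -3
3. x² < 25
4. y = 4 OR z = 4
No

A contradictory subset is {2x - 3y + 2z = 1, z < -3, y = 4 OR z = 4}. No integer assignment can satisfy these jointly:

  - 2x - 3y + 2z = 1: is a linear equation tying the variables together
  - z < -3: bounds one variable relative to a constant
  - y = 4 OR z = 4: forces a choice: either y = 4 or z = 4

Split on the disjunction (y = 4 OR z = 4):
  • If y = 4: with y = 4, every remaining term of the linear equation is divisible by 2, so the left side is ≡ 0 (mod 2); but the right side 13 ≡ 1 (mod 2). No integers can satisfy it.
  • If z = 4: this contradicts the bound z ≤ -4.
Both branches are infeasible, so the system has no integer solution.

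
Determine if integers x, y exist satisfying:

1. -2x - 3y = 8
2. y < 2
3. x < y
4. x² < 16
No

A contradictory subset is {-2x - 3y = 8, x < y, x² < 16}. No integer assignment can satisfy these jointly:

  - -2x - 3y = 8: is a linear equation tying the variables together
  - x < y: bounds one variable relative to another variable
  - x² < 16: restricts x to |x| ≤ 3

The bounds confine x to {-3, -2, -1, 0, 1, 2, 3}. For each value, substitute into the equation:
  • x = -3: the equation gives -3y = 2, so y would not be an integer.
  • x = -2: the equation gives -3y = 4, so y would not be an integer.
  • x = -1: the equation forces y = -2, but y > x fails since -2 ≤ -1.
  • x = 0: the equation gives -3y = 8, so y would not be an integer.
  • x = 1: the equation gives -3y = 10, so y would not be an integer.
  • x = 2: the equation forces y = -4, but y > x fails since -4 ≤ 2.
  • x = 3: the equation gives -3y = 14, so y would not be an integer.
Every case fails, so no integer solution exists.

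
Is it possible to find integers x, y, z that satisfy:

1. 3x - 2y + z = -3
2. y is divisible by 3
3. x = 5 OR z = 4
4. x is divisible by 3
No

The full constraint system is jointly infeasible over the integers. Each constraint and what it forces:

  - 3x - 2y + z = -3: is a linear equation tying the variables together
  - y is divisible by 3: restricts y to multiples of 3
  - x = 5 OR z = 4: forces a choice: either x = 5 or z = 4
  - x is divisible by 3: restricts x to multiples of 3

Split on the disjunction (x = 5 OR z = 4):
  • If x = 5: this contradicts the divisibility constraint — 5 is not a multiple of 3.
  • If z = 4: with z = 4, writing x = 3x' and writing y = 3y', every remaining term of the linear equation is divisible by 3, so the left side is ≡ 0 (mod 3); but the right side -7 ≡ 2 (mod 3). No integers can satisfy it.
Both branches are infeasible, so the system has no integer solution.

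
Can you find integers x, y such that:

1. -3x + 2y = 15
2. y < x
Yes

Take x = -17, y = -18. Substituting into each constraint:
  (1) -3(-17) + 2(-18) = 15 ✓
  (2) -18 < -17 ✓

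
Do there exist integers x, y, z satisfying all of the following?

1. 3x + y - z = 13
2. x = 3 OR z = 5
Yes

Take x = 6, y = 0, z = 5. Substituting into each constraint:
  (1) 3(6) + 0 + (-5) = 13 ✓
  (2) z = 5, target 5 ✓ (second branch holds)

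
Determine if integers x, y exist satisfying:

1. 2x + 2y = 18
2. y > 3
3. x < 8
Yes

Take x = 5, y = 4. Substituting into each constraint:
  (1) 2(5) + 2(4) = 18 ✓
  (2) 4 > 3 ✓
  (3) 5 < 8 ✓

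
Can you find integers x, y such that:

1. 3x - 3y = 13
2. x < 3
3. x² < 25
No

Even the single constraint (3x - 3y = 13) is infeasible over the integers.

  - 3x - 3y = 13: every term on the left is divisible by 3, so the LHS ≡ 0 (mod 3), but the RHS 13 is not — no integer solution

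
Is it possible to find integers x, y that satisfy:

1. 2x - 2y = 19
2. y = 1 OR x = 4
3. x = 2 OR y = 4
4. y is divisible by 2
No

Even the single constraint (2x - 2y = 19) is infeasible over the integers.

  - 2x - 2y = 19: every term on the left is divisible by 2, so the LHS ≡ 0 (mod 2), but the RHS 19 is not — no integer solution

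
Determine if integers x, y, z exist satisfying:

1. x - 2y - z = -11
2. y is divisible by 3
Yes

Take x = -11, y = 0, z = 0. Substituting into each constraint:
  (1) (-11) - 2(0) + 0 = -11 ✓
  (2) 0 = 3 × 0, remainder 0 ✓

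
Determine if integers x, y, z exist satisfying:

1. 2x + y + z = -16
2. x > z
Yes

Take x = 0, y = -15, z = -1. Substituting into each constraint:
  (1) 2(0) + (-15) + (-1) = -16 ✓
  (2) 0 > -1 ✓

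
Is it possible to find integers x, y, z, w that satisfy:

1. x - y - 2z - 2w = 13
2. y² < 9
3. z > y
Yes

Take x = 0, y = 1, z = 2, w = -9. Substituting into each constraint:
  (1) 0 + (-1) - 2(2) - 2(-9) = 13 ✓
  (2) y² = (1)² = 1, and 1 < 9 ✓
  (3) 2 > 1 ✓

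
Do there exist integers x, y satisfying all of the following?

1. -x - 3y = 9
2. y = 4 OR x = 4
Yes

Take x = -21, y = 4. Substituting into each constraint:
  (1) 21 - 3(4) = 9 ✓
  (2) y = 4, target 4 ✓ (first branch holds)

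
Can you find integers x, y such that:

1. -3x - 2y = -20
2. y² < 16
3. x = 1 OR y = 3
No

A contradictory subset is {-3x - 2y = -20, x = 1 OR y = 3}. No integer assignment can satisfy these jointly:

  - -3x - 2y = -20: is a linear equation tying the variables together
  - x = 1 OR y = 3: forces a choice: either x = 1 or y = 3

Split on the disjunction (x = 1 OR y = 3):
  • If x = 1: with x = 1, every remaining term of the linear equation is divisible by 2, so the left side is ≡ 0 (mod 2); but the right side -17 ≡ 1 (mod 2). No integers can satisfy it.
  • If y = 3: with y = 3, every remaining term of the linear equation is divisible by 3, so the left side is ≡ 0 (mod 3); but the right side -14 ≡ 1 (mod 3). No integers can satisfy it.
Both branches are infeasible, so the system has no integer solution.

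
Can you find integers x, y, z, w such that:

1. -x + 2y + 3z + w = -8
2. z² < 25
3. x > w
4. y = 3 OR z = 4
Yes

Take x = 2, y = -9, z = 4, w = 0. Substituting into each constraint:
  (1) (-2) + 2(-9) + 3(4) + 0 = -8 ✓
  (2) z² = (4)² = 16, and 16 < 25 ✓
  (3) 2 > 0 ✓
  (4) z = 4, target 4 ✓ (second branch holds)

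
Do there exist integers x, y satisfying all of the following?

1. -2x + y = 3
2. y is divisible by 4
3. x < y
No

A contradictory subset is {-2x + y = 3, y is divisible by 4}. No integer assignment can satisfy these jointly:

  - -2x + y = 3: is a linear equation tying the variables together
  - y is divisible by 4: restricts y to multiples of 4

Modular obstruction: writing y = 4y', every remaining term of the linear equation is divisible by 2, so the left side is ≡ 0 (mod 2); but the right side 3 ≡ 1 (mod 2). No integers can satisfy it.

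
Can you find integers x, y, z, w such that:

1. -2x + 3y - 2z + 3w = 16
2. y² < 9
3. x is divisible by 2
Yes

Take x = 0, y = 2, z = -5, w = 0. Substituting into each constraint:
  (1) -2(0) + 3(2) - 2(-5) + 3(0) = 16 ✓
  (2) y² = (2)² = 4, and 4 < 9 ✓
  (3) 0 = 2 × 0, remainder 0 ✓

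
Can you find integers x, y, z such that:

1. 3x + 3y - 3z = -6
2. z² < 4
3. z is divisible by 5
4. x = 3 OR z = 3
Yes

Take x = 3, y = -5, z = 0. Substituting into each constraint:
  (1) 3(3) + 3(-5) - 3(0) = -6 ✓
  (2) z² = (0)² = 0, and 0 < 4 ✓
  (3) 0 = 5 × 0, remainder 0 ✓
  (4) x = 3, target 3 ✓ (first branch holds)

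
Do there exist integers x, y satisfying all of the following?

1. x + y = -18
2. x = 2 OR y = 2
Yes

Take x = 2, y = -20. Substituting into each constraint:
  (1) 2 + (-20) = -18 ✓
  (2) x = 2, target 2 ✓ (first branch holds)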